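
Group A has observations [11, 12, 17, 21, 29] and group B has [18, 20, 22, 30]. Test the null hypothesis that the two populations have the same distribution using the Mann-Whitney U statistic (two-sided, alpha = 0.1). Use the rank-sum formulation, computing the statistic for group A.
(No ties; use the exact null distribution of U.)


Step 1: Combine and sort all 9 observations; assign midranks.
sorted (value, group): (11,X), (12,X), (17,X), (18,Y), (20,Y), (21,X), (22,Y), (29,X), (30,Y)
ranks: 11->1, 12->2, 17->3, 18->4, 20->5, 21->6, 22->7, 29->8, 30->9
Step 2: Rank sum for X: R1 = 1 + 2 + 3 + 6 + 8 = 20.
Step 3: U_X = R1 - n1(n1+1)/2 = 20 - 5*6/2 = 20 - 15 = 5.
       U_Y = n1*n2 - U_X = 20 - 5 = 15.
Step 4: No ties, so the exact null distribution of U (based on enumerating the C(9,5) = 126 equally likely rank assignments) gives the two-sided p-value.
Step 5: p-value = 0.285714; compare to alpha = 0.1. fail to reject H0.

U_X = 5, p = 0.285714, fail to reject H0 at alpha = 0.1.


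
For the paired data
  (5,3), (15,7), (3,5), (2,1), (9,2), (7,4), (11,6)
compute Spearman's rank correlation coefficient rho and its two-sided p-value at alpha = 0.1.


Step 1: Rank x and y separately (midranks; no ties here).
rank(x): 5->3, 15->7, 3->2, 2->1, 9->5, 7->4, 11->6
rank(y): 3->3, 7->7, 5->5, 1->1, 2->2, 4->4, 6->6
Step 2: d_i = R_x(i) - R_y(i); compute d_i^2.
  (3-3)^2=0, (7-7)^2=0, (2-5)^2=9, (1-1)^2=0, (5-2)^2=9, (4-4)^2=0, (6-6)^2=0
sum(d^2) = 18.
Step 3: rho = 1 - 6*18 / (7*(7^2 - 1)) = 1 - 108/336 = 0.678571.
Step 4: Under H0, t = rho * sqrt((n-2)/(1-rho^2)) = 2.0657 ~ t(5).
Step 5: Two-sided p-value from the t-distribution with 5 df = 0.093750.
Step 6: alpha = 0.1. reject H0.

rho = 0.6786, p = 0.093750, reject H0 at alpha = 0.1.


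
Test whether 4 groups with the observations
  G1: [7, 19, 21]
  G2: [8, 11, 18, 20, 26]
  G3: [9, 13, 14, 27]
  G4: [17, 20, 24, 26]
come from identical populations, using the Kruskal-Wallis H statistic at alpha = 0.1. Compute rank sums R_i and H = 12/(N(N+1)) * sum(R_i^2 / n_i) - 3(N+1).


Step 1: Combine all N = 16 observations and assign midranks.
sorted (value, group, rank): (7,G1,1), (8,G2,2), (9,G3,3), (11,G2,4), (13,G3,5), (14,G3,6), (17,G4,7), (18,G2,8), (19,G1,9), (20,G2,10.5), (20,G4,10.5), (21,G1,12), (24,G4,13), (26,G2,14.5), (26,G4,14.5), (27,G3,16)
Step 2: Sum ranks within each group.
R_1 = 22 (n_1 = 3)
R_2 = 39 (n_2 = 5)
R_3 = 30 (n_3 = 4)
R_4 = 45 (n_4 = 4)
Step 3: H = 12/(N(N+1)) * sum(R_i^2/n_i) - 3(N+1)
     = 12/(16*17) * (22^2/3 + 39^2/5 + 30^2/4 + 45^2/4) - 3*17
     = 0.044118 * 1196.78 - 51
     = 1.799265.
Step 4: Ties present; correction factor C = 1 - 12/(16^3 - 16) = 0.997059. Corrected H = 1.799265 / 0.997059 = 1.804572.
Step 5: Under H0, H ~ chi^2(3); p-value = 0.613940.
Step 6: alpha = 0.1. fail to reject H0.

H = 1.8046, df = 3, p = 0.613940, fail to reject H0.


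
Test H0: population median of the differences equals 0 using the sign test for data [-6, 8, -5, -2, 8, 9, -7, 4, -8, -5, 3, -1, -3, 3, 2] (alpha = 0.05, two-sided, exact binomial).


Step 1: Discard zero differences. Original n = 15; n_eff = number of nonzero differences = 15.
Nonzero differences (with sign): -6, +8, -5, -2, +8, +9, -7, +4, -8, -5, +3, -1, -3, +3, +2
Step 2: Count signs: positive = 7, negative = 8.
Step 3: Under H0: P(positive) = 0.5, so the number of positives S ~ Bin(15, 0.5).
Step 4: Two-sided exact p-value = sum of Bin(15,0.5) probabilities at or below the observed probability = 1.000000.
Step 5: alpha = 0.05. fail to reject H0.

n_eff = 15, pos = 7, neg = 8, p = 1.000000, fail to reject H0.


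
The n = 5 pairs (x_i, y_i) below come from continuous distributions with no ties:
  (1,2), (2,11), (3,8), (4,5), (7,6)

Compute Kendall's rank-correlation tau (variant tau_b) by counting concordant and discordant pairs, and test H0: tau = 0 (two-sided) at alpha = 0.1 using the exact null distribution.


Step 1: Enumerate the 10 unordered pairs (i,j) with i<j and classify each by sign(x_j-x_i) * sign(y_j-y_i).
  (1,2):dx=+1,dy=+9->C; (1,3):dx=+2,dy=+6->C; (1,4):dx=+3,dy=+3->C; (1,5):dx=+6,dy=+4->C
  (2,3):dx=+1,dy=-3->D; (2,4):dx=+2,dy=-6->D; (2,5):dx=+5,dy=-5->D; (3,4):dx=+1,dy=-3->D
  (3,5):dx=+4,dy=-2->D; (4,5):dx=+3,dy=+1->C
Step 2: C = 5, D = 5, total pairs = 10.
Step 3: tau = (C - D)/(n(n-1)/2) = (5 - 5)/10 = 0.000000.
Step 4: Exact two-sided p-value (enumerate n! = 120 permutations of y under H0): p = 1.000000.
Step 5: alpha = 0.1. fail to reject H0.

tau_b = 0.0000 (C=5, D=5), p = 1.000000, fail to reject H0.


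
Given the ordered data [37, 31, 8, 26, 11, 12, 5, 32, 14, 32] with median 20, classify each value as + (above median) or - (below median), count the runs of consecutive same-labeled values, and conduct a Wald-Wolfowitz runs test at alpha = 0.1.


Step 1: Compute median = 20; label A = above, B = below.
Labels in order: AABABBBABA  (n_A = 5, n_B = 5)
Step 2: Count runs R = 7.
Step 3: Under H0 (random ordering), E[R] = 2*n_A*n_B/(n_A+n_B) + 1 = 2*5*5/10 + 1 = 6.0000.
        Var[R] = 2*n_A*n_B*(2*n_A*n_B - n_A - n_B) / ((n_A+n_B)^2 * (n_A+n_B-1)) = 2000/900 = 2.2222.
        SD[R] = 1.4907.
Step 4: Continuity-corrected z = (R - 0.5 - E[R]) / SD[R] = (7 - 0.5 - 6.0000) / 1.4907 = 0.3354.
Step 5: Two-sided p-value via normal approximation = 2*(1 - Phi(|z|)) = 0.737316.
Step 6: alpha = 0.1. fail to reject H0.

R = 7, z = 0.3354, p = 0.737316, fail to reject H0.


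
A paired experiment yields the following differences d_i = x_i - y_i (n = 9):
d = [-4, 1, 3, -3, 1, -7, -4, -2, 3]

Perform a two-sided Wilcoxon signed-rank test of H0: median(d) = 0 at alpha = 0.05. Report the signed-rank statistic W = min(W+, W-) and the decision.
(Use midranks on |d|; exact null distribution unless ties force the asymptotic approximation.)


Step 1: Drop any zero differences (none here) and take |d_i|.
|d| = [4, 1, 3, 3, 1, 7, 4, 2, 3]
Step 2: Midrank |d_i| (ties get averaged ranks).
ranks: |4|->7.5, |1|->1.5, |3|->5, |3|->5, |1|->1.5, |7|->9, |4|->7.5, |2|->3, |3|->5
Step 3: Attach original signs; sum ranks with positive sign and with negative sign.
W+ = 1.5 + 5 + 1.5 + 5 = 13
W- = 7.5 + 5 + 9 + 7.5 + 3 = 32
(Check: W+ + W- = 45 should equal n(n+1)/2 = 45.)
Step 4: Test statistic W = min(W+, W-) = 13.
Step 5: Ties in |d|, so use the tie-corrected normal approximation.
        E[W] = n(n+1)/4 = 9*10/4 = 22.5.
        Tie groups: |d|=1 (t=2), |d|=3 (t=3), |d|=4 (t=2); sum(t^3 - t) = 36.
        Var[W] = n(n+1)(2n+1)/24 - sum(t^3-t)/48 = 1710/24 - 36/48 = 70.5.
        z = (W - E[W]) / sqrt(Var[W]) = (13 - 22.5) / 8.3964 = -1.1314.
        Two-sided p = 2*Phi(z) = 0.257873.
Step 6: alpha = 0.05. fail to reject H0.

W+ = 13, W- = 32, W = min = 13, p = 0.257873, fail to reject H0.


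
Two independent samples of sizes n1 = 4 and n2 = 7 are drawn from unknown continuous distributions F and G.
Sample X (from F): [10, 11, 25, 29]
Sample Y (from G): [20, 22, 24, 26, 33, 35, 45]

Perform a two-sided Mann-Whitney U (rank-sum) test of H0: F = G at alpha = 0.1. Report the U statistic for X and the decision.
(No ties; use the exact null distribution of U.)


Step 1: Combine and sort all 11 observations; assign midranks.
sorted (value, group): (10,X), (11,X), (20,Y), (22,Y), (24,Y), (25,X), (26,Y), (29,X), (33,Y), (35,Y), (45,Y)
ranks: 10->1, 11->2, 20->3, 22->4, 24->5, 25->6, 26->7, 29->8, 33->9, 35->10, 45->11
Step 2: Rank sum for X: R1 = 1 + 2 + 6 + 8 = 17.
Step 3: U_X = R1 - n1(n1+1)/2 = 17 - 4*5/2 = 17 - 10 = 7.
       U_Y = n1*n2 - U_X = 28 - 7 = 21.
Step 4: No ties, so the exact null distribution of U (based on enumerating the C(11,4) = 330 equally likely rank assignments) gives the two-sided p-value.
Step 5: p-value = 0.230303; compare to alpha = 0.1. fail to reject H0.

U_X = 7, p = 0.230303, fail to reject H0 at alpha = 0.1.


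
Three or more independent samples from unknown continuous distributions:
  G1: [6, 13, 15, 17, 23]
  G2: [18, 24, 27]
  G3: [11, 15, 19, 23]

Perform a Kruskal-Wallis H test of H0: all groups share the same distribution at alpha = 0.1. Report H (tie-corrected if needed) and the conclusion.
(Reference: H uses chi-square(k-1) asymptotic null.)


Step 1: Combine all N = 12 observations and assign midranks.
sorted (value, group, rank): (6,G1,1), (11,G3,2), (13,G1,3), (15,G1,4.5), (15,G3,4.5), (17,G1,6), (18,G2,7), (19,G3,8), (23,G1,9.5), (23,G3,9.5), (24,G2,11), (27,G2,12)
Step 2: Sum ranks within each group.
R_1 = 24 (n_1 = 5)
R_2 = 30 (n_2 = 3)
R_3 = 24 (n_3 = 4)
Step 3: H = 12/(N(N+1)) * sum(R_i^2/n_i) - 3(N+1)
     = 12/(12*13) * (24^2/5 + 30^2/3 + 24^2/4) - 3*13
     = 0.076923 * 559.2 - 39
     = 4.015385.
Step 4: Ties present; correction factor C = 1 - 12/(12^3 - 12) = 0.993007. Corrected H = 4.015385 / 0.993007 = 4.043662.
Step 5: Under H0, H ~ chi^2(2); p-value = 0.132413.
Step 6: alpha = 0.1. fail to reject H0.

H = 4.0437, df = 2, p = 0.132413, fail to reject H0.


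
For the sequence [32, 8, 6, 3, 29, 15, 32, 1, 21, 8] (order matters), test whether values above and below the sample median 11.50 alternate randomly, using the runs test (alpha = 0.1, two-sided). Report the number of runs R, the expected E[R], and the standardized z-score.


Step 1: Compute median = 11.50; label A = above, B = below.
Labels in order: ABBBAAABAB  (n_A = 5, n_B = 5)
Step 2: Count runs R = 6.
Step 3: Under H0 (random ordering), E[R] = 2*n_A*n_B/(n_A+n_B) + 1 = 2*5*5/10 + 1 = 6.0000.
        Var[R] = 2*n_A*n_B*(2*n_A*n_B - n_A - n_B) / ((n_A+n_B)^2 * (n_A+n_B-1)) = 2000/900 = 2.2222.
        SD[R] = 1.4907.
Step 4: R = E[R], so z = 0 with no continuity correction.
Step 5: Two-sided p-value via normal approximation = 2*(1 - Phi(|z|)) = 1.000000.
Step 6: alpha = 0.1. fail to reject H0.

R = 6, z = 0.0000, p = 1.000000, fail to reject H0.


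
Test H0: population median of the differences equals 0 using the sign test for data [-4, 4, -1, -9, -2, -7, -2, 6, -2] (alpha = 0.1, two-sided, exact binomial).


Step 1: Discard zero differences. Original n = 9; n_eff = number of nonzero differences = 9.
Nonzero differences (with sign): -4, +4, -1, -9, -2, -7, -2, +6, -2
Step 2: Count signs: positive = 2, negative = 7.
Step 3: Under H0: P(positive) = 0.5, so the number of positives S ~ Bin(9, 0.5).
Step 4: Two-sided exact p-value = sum of Bin(9,0.5) probabilities at or below the observed probability = 0.179688.
Step 5: alpha = 0.1. fail to reject H0.

n_eff = 9, pos = 2, neg = 7, p = 0.179688, fail to reject H0.


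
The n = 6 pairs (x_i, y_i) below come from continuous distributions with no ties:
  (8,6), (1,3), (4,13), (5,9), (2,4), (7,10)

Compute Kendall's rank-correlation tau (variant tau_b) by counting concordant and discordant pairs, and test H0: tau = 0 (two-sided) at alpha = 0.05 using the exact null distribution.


Step 1: Enumerate the 15 unordered pairs (i,j) with i<j and classify each by sign(x_j-x_i) * sign(y_j-y_i).
  (1,2):dx=-7,dy=-3->C; (1,3):dx=-4,dy=+7->D; (1,4):dx=-3,dy=+3->D; (1,5):dx=-6,dy=-2->C
  (1,6):dx=-1,dy=+4->D; (2,3):dx=+3,dy=+10->C; (2,4):dx=+4,dy=+6->C; (2,5):dx=+1,dy=+1->C
  (2,6):dx=+6,dy=+7->C; (3,4):dx=+1,dy=-4->D; (3,5):dx=-2,dy=-9->C; (3,6):dx=+3,dy=-3->D
  (4,5):dx=-3,dy=-5->C; (4,6):dx=+2,dy=+1->C; (5,6):dx=+5,dy=+6->C
Step 2: C = 10, D = 5, total pairs = 15.
Step 3: tau = (C - D)/(n(n-1)/2) = (10 - 5)/15 = 0.333333.
Step 4: Exact two-sided p-value (enumerate n! = 720 permutations of y under H0): p = 0.469444.
Step 5: alpha = 0.05. fail to reject H0.

tau_b = 0.3333 (C=10, D=5), p = 0.469444, fail to reject H0.


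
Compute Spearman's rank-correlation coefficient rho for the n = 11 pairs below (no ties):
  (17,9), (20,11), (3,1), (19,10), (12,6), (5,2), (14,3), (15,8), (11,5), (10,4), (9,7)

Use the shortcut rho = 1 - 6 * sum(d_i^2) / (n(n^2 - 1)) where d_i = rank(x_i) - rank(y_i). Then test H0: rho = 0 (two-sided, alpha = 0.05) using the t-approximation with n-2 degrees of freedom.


Step 1: Rank x and y separately (midranks; no ties here).
rank(x): 17->9, 20->11, 3->1, 19->10, 12->6, 5->2, 14->7, 15->8, 11->5, 10->4, 9->3
rank(y): 9->9, 11->11, 1->1, 10->10, 6->6, 2->2, 3->3, 8->8, 5->5, 4->4, 7->7
Step 2: d_i = R_x(i) - R_y(i); compute d_i^2.
  (9-9)^2=0, (11-11)^2=0, (1-1)^2=0, (10-10)^2=0, (6-6)^2=0, (2-2)^2=0, (7-3)^2=16, (8-8)^2=0, (5-5)^2=0, (4-4)^2=0, (3-7)^2=16
sum(d^2) = 32.
Step 3: rho = 1 - 6*32 / (11*(11^2 - 1)) = 1 - 192/1320 = 0.854545.
Step 4: Under H0, t = rho * sqrt((n-2)/(1-rho^2)) = 4.9360 ~ t(9).
Step 5: Two-sided p-value from the t-distribution with 9 df = 0.000807.
Step 6: alpha = 0.05. reject H0.

rho = 0.8545, p = 0.000807, reject H0 at alpha = 0.05.


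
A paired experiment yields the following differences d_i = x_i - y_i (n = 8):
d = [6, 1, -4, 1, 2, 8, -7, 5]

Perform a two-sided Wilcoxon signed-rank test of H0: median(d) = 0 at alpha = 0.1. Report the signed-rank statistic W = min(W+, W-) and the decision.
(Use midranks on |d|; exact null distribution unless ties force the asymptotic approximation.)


Step 1: Drop any zero differences (none here) and take |d_i|.
|d| = [6, 1, 4, 1, 2, 8, 7, 5]
Step 2: Midrank |d_i| (ties get averaged ranks).
ranks: |6|->6, |1|->1.5, |4|->4, |1|->1.5, |2|->3, |8|->8, |7|->7, |5|->5
Step 3: Attach original signs; sum ranks with positive sign and with negative sign.
W+ = 6 + 1.5 + 1.5 + 3 + 8 + 5 = 25
W- = 4 + 7 = 11
(Check: W+ + W- = 36 should equal n(n+1)/2 = 36.)
Step 4: Test statistic W = min(W+, W-) = 11.
Step 5: Ties in |d|, so use the tie-corrected normal approximation.
        E[W] = n(n+1)/4 = 8*9/4 = 18.
        Tie groups: |d|=1 (t=2); sum(t^3 - t) = 6.
        Var[W] = n(n+1)(2n+1)/24 - sum(t^3-t)/48 = 1224/24 - 6/48 = 50.875.
        z = (W - E[W]) / sqrt(Var[W]) = (11 - 18) / 7.1327 = -0.9814.
        Two-sided p = 2*Phi(z) = 0.326396.
Step 6: alpha = 0.1. fail to reject H0.

W+ = 25, W- = 11, W = min = 11, p = 0.326396, fail to reject H0.


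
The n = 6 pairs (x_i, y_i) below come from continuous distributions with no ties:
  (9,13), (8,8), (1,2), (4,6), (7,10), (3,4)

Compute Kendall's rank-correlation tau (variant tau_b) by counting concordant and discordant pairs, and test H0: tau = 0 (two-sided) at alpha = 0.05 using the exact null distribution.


Step 1: Enumerate the 15 unordered pairs (i,j) with i<j and classify each by sign(x_j-x_i) * sign(y_j-y_i).
  (1,2):dx=-1,dy=-5->C; (1,3):dx=-8,dy=-11->C; (1,4):dx=-5,dy=-7->C; (1,5):dx=-2,dy=-3->C
  (1,6):dx=-6,dy=-9->C; (2,3):dx=-7,dy=-6->C; (2,4):dx=-4,dy=-2->C; (2,5):dx=-1,dy=+2->D
  (2,6):dx=-5,dy=-4->C; (3,4):dx=+3,dy=+4->C; (3,5):dx=+6,dy=+8->C; (3,6):dx=+2,dy=+2->C
  (4,5):dx=+3,dy=+4->C; (4,6):dx=-1,dy=-2->C; (5,6):dx=-4,dy=-6->C
Step 2: C = 14, D = 1, total pairs = 15.
Step 3: tau = (C - D)/(n(n-1)/2) = (14 - 1)/15 = 0.866667.
Step 4: Exact two-sided p-value (enumerate n! = 720 permutations of y under H0): p = 0.016667.
Step 5: alpha = 0.05. reject H0.

tau_b = 0.8667 (C=14, D=1), p = 0.016667, reject H0.


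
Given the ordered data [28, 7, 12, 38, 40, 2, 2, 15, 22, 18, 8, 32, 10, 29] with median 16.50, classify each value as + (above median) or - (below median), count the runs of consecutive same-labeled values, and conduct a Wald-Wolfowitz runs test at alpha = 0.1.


Step 1: Compute median = 16.50; label A = above, B = below.
Labels in order: ABBAABBBAABABA  (n_A = 7, n_B = 7)
Step 2: Count runs R = 9.
Step 3: Under H0 (random ordering), E[R] = 2*n_A*n_B/(n_A+n_B) + 1 = 2*7*7/14 + 1 = 8.0000.
        Var[R] = 2*n_A*n_B*(2*n_A*n_B - n_A - n_B) / ((n_A+n_B)^2 * (n_A+n_B-1)) = 8232/2548 = 3.2308.
        SD[R] = 1.7974.
Step 4: Continuity-corrected z = (R - 0.5 - E[R]) / SD[R] = (9 - 0.5 - 8.0000) / 1.7974 = 0.2782.
Step 5: Two-sided p-value via normal approximation = 2*(1 - Phi(|z|)) = 0.780879.
Step 6: alpha = 0.1. fail to reject H0.

R = 9, z = 0.2782, p = 0.780879, fail to reject H0.


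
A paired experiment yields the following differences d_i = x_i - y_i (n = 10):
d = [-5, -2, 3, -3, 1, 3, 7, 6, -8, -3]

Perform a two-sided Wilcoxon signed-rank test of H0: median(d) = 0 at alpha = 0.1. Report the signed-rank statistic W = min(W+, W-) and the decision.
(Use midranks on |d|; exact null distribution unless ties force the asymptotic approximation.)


Step 1: Drop any zero differences (none here) and take |d_i|.
|d| = [5, 2, 3, 3, 1, 3, 7, 6, 8, 3]
Step 2: Midrank |d_i| (ties get averaged ranks).
ranks: |5|->7, |2|->2, |3|->4.5, |3|->4.5, |1|->1, |3|->4.5, |7|->9, |6|->8, |8|->10, |3|->4.5
Step 3: Attach original signs; sum ranks with positive sign and with negative sign.
W+ = 4.5 + 1 + 4.5 + 9 + 8 = 27
W- = 7 + 2 + 4.5 + 10 + 4.5 = 28
(Check: W+ + W- = 55 should equal n(n+1)/2 = 55.)
Step 4: Test statistic W = min(W+, W-) = 27.
Step 5: Ties in |d|, so use the tie-corrected normal approximation.
        E[W] = n(n+1)/4 = 10*11/4 = 27.5.
        Tie groups: |d|=3 (t=4); sum(t^3 - t) = 60.
        Var[W] = n(n+1)(2n+1)/24 - sum(t^3-t)/48 = 2310/24 - 60/48 = 95.
        z = (W - E[W]) / sqrt(Var[W]) = (27 - 27.5) / 9.7468 = -0.0513.
        Two-sided p = 2*Phi(z) = 0.959087.
Step 6: alpha = 0.1. fail to reject H0.

W+ = 27, W- = 28, W = min = 27, p = 0.959087, fail to reject H0.


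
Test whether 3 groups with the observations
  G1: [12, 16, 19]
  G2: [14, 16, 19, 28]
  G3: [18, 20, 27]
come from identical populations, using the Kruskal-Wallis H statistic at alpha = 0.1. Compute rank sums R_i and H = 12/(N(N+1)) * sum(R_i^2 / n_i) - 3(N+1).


Step 1: Combine all N = 10 observations and assign midranks.
sorted (value, group, rank): (12,G1,1), (14,G2,2), (16,G1,3.5), (16,G2,3.5), (18,G3,5), (19,G1,6.5), (19,G2,6.5), (20,G3,8), (27,G3,9), (28,G2,10)
Step 2: Sum ranks within each group.
R_1 = 11 (n_1 = 3)
R_2 = 22 (n_2 = 4)
R_3 = 22 (n_3 = 3)
Step 3: H = 12/(N(N+1)) * sum(R_i^2/n_i) - 3(N+1)
     = 12/(10*11) * (11^2/3 + 22^2/4 + 22^2/3) - 3*11
     = 0.109091 * 322.667 - 33
     = 2.200000.
Step 4: Ties present; correction factor C = 1 - 12/(10^3 - 10) = 0.987879. Corrected H = 2.200000 / 0.987879 = 2.226994.
Step 5: Under H0, H ~ chi^2(2); p-value = 0.328409.
Step 6: alpha = 0.1. fail to reject H0.

H = 2.2270, df = 2, p = 0.328409, fail to reject H0.


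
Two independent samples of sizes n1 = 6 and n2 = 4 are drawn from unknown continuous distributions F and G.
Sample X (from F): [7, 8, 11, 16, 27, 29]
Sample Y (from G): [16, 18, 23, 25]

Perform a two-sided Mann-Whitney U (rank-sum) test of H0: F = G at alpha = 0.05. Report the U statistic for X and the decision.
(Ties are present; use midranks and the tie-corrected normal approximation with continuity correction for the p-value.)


Step 1: Combine and sort all 10 observations; assign midranks.
sorted (value, group): (7,X), (8,X), (11,X), (16,X), (16,Y), (18,Y), (23,Y), (25,Y), (27,X), (29,X)
ranks: 7->1, 8->2, 11->3, 16->4.5, 16->4.5, 18->6, 23->7, 25->8, 27->9, 29->10
Step 2: Rank sum for X: R1 = 1 + 2 + 3 + 4.5 + 9 + 10 = 29.5.
Step 3: U_X = R1 - n1(n1+1)/2 = 29.5 - 6*7/2 = 29.5 - 21 = 8.5.
       U_Y = n1*n2 - U_X = 24 - 8.5 = 15.5.
Step 4: Ties are present, so use the tie-corrected normal approximation (with continuity correction) for the p-value.
Step 5: p-value = 0.521166; compare to alpha = 0.05. fail to reject H0.

U_X = 8.5, p = 0.521166, fail to reject H0 at alpha = 0.05.


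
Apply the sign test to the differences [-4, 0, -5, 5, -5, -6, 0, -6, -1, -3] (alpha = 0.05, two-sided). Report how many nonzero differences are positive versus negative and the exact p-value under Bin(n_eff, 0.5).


Step 1: Discard zero differences. Original n = 10; n_eff = number of nonzero differences = 8.
Nonzero differences (with sign): -4, -5, +5, -5, -6, -6, -1, -3
Step 2: Count signs: positive = 1, negative = 7.
Step 3: Under H0: P(positive) = 0.5, so the number of positives S ~ Bin(8, 0.5).
Step 4: Two-sided exact p-value = sum of Bin(8,0.5) probabilities at or below the observed probability = 0.070312.
Step 5: alpha = 0.05. fail to reject H0.

n_eff = 8, pos = 1, neg = 7, p = 0.070312, fail to reject H0.


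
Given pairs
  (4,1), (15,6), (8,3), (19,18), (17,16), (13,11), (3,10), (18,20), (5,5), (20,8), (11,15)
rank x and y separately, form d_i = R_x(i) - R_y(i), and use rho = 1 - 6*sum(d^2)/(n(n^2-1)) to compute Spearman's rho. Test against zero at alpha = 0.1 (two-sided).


Step 1: Rank x and y separately (midranks; no ties here).
rank(x): 4->2, 15->7, 8->4, 19->10, 17->8, 13->6, 3->1, 18->9, 5->3, 20->11, 11->5
rank(y): 1->1, 6->4, 3->2, 18->10, 16->9, 11->7, 10->6, 20->11, 5->3, 8->5, 15->8
Step 2: d_i = R_x(i) - R_y(i); compute d_i^2.
  (2-1)^2=1, (7-4)^2=9, (4-2)^2=4, (10-10)^2=0, (8-9)^2=1, (6-7)^2=1, (1-6)^2=25, (9-11)^2=4, (3-3)^2=0, (11-5)^2=36, (5-8)^2=9
sum(d^2) = 90.
Step 3: rho = 1 - 6*90 / (11*(11^2 - 1)) = 1 - 540/1320 = 0.590909.
Step 4: Under H0, t = rho * sqrt((n-2)/(1-rho^2)) = 2.1974 ~ t(9).
Step 5: Two-sided p-value from the t-distribution with 9 df = 0.055576.
Step 6: alpha = 0.1. reject H0.

rho = 0.5909, p = 0.055576, reject H0 at alpha = 0.1.


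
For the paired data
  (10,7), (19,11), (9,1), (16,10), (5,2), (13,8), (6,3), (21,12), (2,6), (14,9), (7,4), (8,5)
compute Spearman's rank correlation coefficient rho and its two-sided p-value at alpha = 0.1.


Step 1: Rank x and y separately (midranks; no ties here).
rank(x): 10->7, 19->11, 9->6, 16->10, 5->2, 13->8, 6->3, 21->12, 2->1, 14->9, 7->4, 8->5
rank(y): 7->7, 11->11, 1->1, 10->10, 2->2, 8->8, 3->3, 12->12, 6->6, 9->9, 4->4, 5->5
Step 2: d_i = R_x(i) - R_y(i); compute d_i^2.
  (7-7)^2=0, (11-11)^2=0, (6-1)^2=25, (10-10)^2=0, (2-2)^2=0, (8-8)^2=0, (3-3)^2=0, (12-12)^2=0, (1-6)^2=25, (9-9)^2=0, (4-4)^2=0, (5-5)^2=0
sum(d^2) = 50.
Step 3: rho = 1 - 6*50 / (12*(12^2 - 1)) = 1 - 300/1716 = 0.825175.
Step 4: Under H0, t = rho * sqrt((n-2)/(1-rho^2)) = 4.6195 ~ t(10).
Step 5: Two-sided p-value from the t-distribution with 10 df = 0.000951.
Step 6: alpha = 0.1. reject H0.

rho = 0.8252, p = 0.000951, reject H0 at alpha = 0.1.


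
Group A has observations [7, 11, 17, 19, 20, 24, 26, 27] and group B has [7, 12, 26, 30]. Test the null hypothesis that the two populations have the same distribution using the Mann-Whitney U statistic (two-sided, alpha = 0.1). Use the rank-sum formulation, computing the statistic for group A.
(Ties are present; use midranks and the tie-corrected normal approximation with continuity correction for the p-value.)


Step 1: Combine and sort all 12 observations; assign midranks.
sorted (value, group): (7,X), (7,Y), (11,X), (12,Y), (17,X), (19,X), (20,X), (24,X), (26,X), (26,Y), (27,X), (30,Y)
ranks: 7->1.5, 7->1.5, 11->3, 12->4, 17->5, 19->6, 20->7, 24->8, 26->9.5, 26->9.5, 27->11, 30->12
Step 2: Rank sum for X: R1 = 1.5 + 3 + 5 + 6 + 7 + 8 + 9.5 + 11 = 51.
Step 3: U_X = R1 - n1(n1+1)/2 = 51 - 8*9/2 = 51 - 36 = 15.
       U_Y = n1*n2 - U_X = 32 - 15 = 17.
Step 4: Ties are present, so use the tie-corrected normal approximation (with continuity correction) for the p-value.
Step 5: p-value = 0.932087; compare to alpha = 0.1. fail to reject H0.

U_X = 15, p = 0.932087, fail to reject H0 at alpha = 0.1.


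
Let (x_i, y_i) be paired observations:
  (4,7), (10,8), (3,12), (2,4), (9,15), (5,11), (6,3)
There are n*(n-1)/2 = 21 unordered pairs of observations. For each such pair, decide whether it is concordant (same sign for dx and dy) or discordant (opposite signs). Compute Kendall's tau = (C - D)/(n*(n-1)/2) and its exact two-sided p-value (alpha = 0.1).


Step 1: Enumerate the 21 unordered pairs (i,j) with i<j and classify each by sign(x_j-x_i) * sign(y_j-y_i).
  (1,2):dx=+6,dy=+1->C; (1,3):dx=-1,dy=+5->D; (1,4):dx=-2,dy=-3->C; (1,5):dx=+5,dy=+8->C
  (1,6):dx=+1,dy=+4->C; (1,7):dx=+2,dy=-4->D; (2,3):dx=-7,dy=+4->D; (2,4):dx=-8,dy=-4->C
  (2,5):dx=-1,dy=+7->D; (2,6):dx=-5,dy=+3->D; (2,7):dx=-4,dy=-5->C; (3,4):dx=-1,dy=-8->C
  (3,5):dx=+6,dy=+3->C; (3,6):dx=+2,dy=-1->D; (3,7):dx=+3,dy=-9->D; (4,5):dx=+7,dy=+11->C
  (4,6):dx=+3,dy=+7->C; (4,7):dx=+4,dy=-1->D; (5,6):dx=-4,dy=-4->C; (5,7):dx=-3,dy=-12->C
  (6,7):dx=+1,dy=-8->D
Step 2: C = 12, D = 9, total pairs = 21.
Step 3: tau = (C - D)/(n(n-1)/2) = (12 - 9)/21 = 0.142857.
Step 4: Exact two-sided p-value (enumerate n! = 5040 permutations of y under H0): p = 0.772619.
Step 5: alpha = 0.1. fail to reject H0.

tau_b = 0.1429 (C=12, D=9), p = 0.772619, fail to reject H0.


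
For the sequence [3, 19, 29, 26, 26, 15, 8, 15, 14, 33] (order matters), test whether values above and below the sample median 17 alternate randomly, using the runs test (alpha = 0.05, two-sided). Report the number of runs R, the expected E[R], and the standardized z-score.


Step 1: Compute median = 17; label A = above, B = below.
Labels in order: BAAAABBBBA  (n_A = 5, n_B = 5)
Step 2: Count runs R = 4.
Step 3: Under H0 (random ordering), E[R] = 2*n_A*n_B/(n_A+n_B) + 1 = 2*5*5/10 + 1 = 6.0000.
        Var[R] = 2*n_A*n_B*(2*n_A*n_B - n_A - n_B) / ((n_A+n_B)^2 * (n_A+n_B-1)) = 2000/900 = 2.2222.
        SD[R] = 1.4907.
Step 4: Continuity-corrected z = (R + 0.5 - E[R]) / SD[R] = (4 + 0.5 - 6.0000) / 1.4907 = -1.0062.
Step 5: Two-sided p-value via normal approximation = 2*(1 - Phi(|z|)) = 0.314305.
Step 6: alpha = 0.05. fail to reject H0.

R = 4, z = -1.0062, p = 0.314305, fail to reject H0.


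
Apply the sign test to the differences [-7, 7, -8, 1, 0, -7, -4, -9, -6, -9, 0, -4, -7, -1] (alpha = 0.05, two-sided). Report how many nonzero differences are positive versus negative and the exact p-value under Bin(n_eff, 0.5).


Step 1: Discard zero differences. Original n = 14; n_eff = number of nonzero differences = 12.
Nonzero differences (with sign): -7, +7, -8, +1, -7, -4, -9, -6, -9, -4, -7, -1
Step 2: Count signs: positive = 2, negative = 10.
Step 3: Under H0: P(positive) = 0.5, so the number of positives S ~ Bin(12, 0.5).
Step 4: Two-sided exact p-value = sum of Bin(12,0.5) probabilities at or below the observed probability = 0.038574.
Step 5: alpha = 0.05. reject H0.

n_eff = 12, pos = 2, neg = 10, p = 0.038574, reject H0.


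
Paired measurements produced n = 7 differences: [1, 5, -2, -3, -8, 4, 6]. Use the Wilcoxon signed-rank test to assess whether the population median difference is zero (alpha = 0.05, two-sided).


Step 1: Drop any zero differences (none here) and take |d_i|.
|d| = [1, 5, 2, 3, 8, 4, 6]
Step 2: Midrank |d_i| (ties get averaged ranks).
ranks: |1|->1, |5|->5, |2|->2, |3|->3, |8|->7, |4|->4, |6|->6
Step 3: Attach original signs; sum ranks with positive sign and with negative sign.
W+ = 1 + 5 + 4 + 6 = 16
W- = 2 + 3 + 7 = 12
(Check: W+ + W- = 28 should equal n(n+1)/2 = 28.)
Step 4: Test statistic W = min(W+, W-) = 12.
Step 5: No ties, so the exact null distribution over the 2^7 = 128 sign assignments gives the two-sided p-value = 0.812500.
Step 6: alpha = 0.05. fail to reject H0.

W+ = 16, W- = 12, W = min = 12, p = 0.812500, fail to reject H0.


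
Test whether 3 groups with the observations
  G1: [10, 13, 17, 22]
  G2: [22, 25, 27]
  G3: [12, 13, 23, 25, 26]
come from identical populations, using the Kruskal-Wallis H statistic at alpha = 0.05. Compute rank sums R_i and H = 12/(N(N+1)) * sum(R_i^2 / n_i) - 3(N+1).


Step 1: Combine all N = 12 observations and assign midranks.
sorted (value, group, rank): (10,G1,1), (12,G3,2), (13,G1,3.5), (13,G3,3.5), (17,G1,5), (22,G1,6.5), (22,G2,6.5), (23,G3,8), (25,G2,9.5), (25,G3,9.5), (26,G3,11), (27,G2,12)
Step 2: Sum ranks within each group.
R_1 = 16 (n_1 = 4)
R_2 = 28 (n_2 = 3)
R_3 = 34 (n_3 = 5)
Step 3: H = 12/(N(N+1)) * sum(R_i^2/n_i) - 3(N+1)
     = 12/(12*13) * (16^2/4 + 28^2/3 + 34^2/5) - 3*13
     = 0.076923 * 556.533 - 39
     = 3.810256.
Step 4: Ties present; correction factor C = 1 - 18/(12^3 - 12) = 0.989510. Corrected H = 3.810256 / 0.989510 = 3.850648.
Step 5: Under H0, H ~ chi^2(2); p-value = 0.145829.
Step 6: alpha = 0.05. fail to reject H0.

H = 3.8506, df = 2, p = 0.145829, fail to reject H0.


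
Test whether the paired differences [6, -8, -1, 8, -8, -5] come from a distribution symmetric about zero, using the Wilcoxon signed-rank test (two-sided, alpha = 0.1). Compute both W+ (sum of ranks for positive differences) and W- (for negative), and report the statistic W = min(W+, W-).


Step 1: Drop any zero differences (none here) and take |d_i|.
|d| = [6, 8, 1, 8, 8, 5]
Step 2: Midrank |d_i| (ties get averaged ranks).
ranks: |6|->3, |8|->5, |1|->1, |8|->5, |8|->5, |5|->2
Step 3: Attach original signs; sum ranks with positive sign and with negative sign.
W+ = 3 + 5 = 8
W- = 5 + 1 + 5 + 2 = 13
(Check: W+ + W- = 21 should equal n(n+1)/2 = 21.)
Step 4: Test statistic W = min(W+, W-) = 8.
Step 5: Ties in |d|, so use the tie-corrected normal approximation.
        E[W] = n(n+1)/4 = 6*7/4 = 10.5.
        Tie groups: |d|=8 (t=3); sum(t^3 - t) = 24.
        Var[W] = n(n+1)(2n+1)/24 - sum(t^3-t)/48 = 546/24 - 24/48 = 22.25.
        z = (W - E[W]) / sqrt(Var[W]) = (8 - 10.5) / 4.7170 = -0.5300.
        Two-sided p = 2*Phi(z) = 0.596113.
Step 6: alpha = 0.1. fail to reject H0.

W+ = 8, W- = 13, W = min = 8, p = 0.596113, fail to reject H0.


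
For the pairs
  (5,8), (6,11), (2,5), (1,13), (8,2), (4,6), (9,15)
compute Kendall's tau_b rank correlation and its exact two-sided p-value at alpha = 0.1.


Step 1: Enumerate the 21 unordered pairs (i,j) with i<j and classify each by sign(x_j-x_i) * sign(y_j-y_i).
  (1,2):dx=+1,dy=+3->C; (1,3):dx=-3,dy=-3->C; (1,4):dx=-4,dy=+5->D; (1,5):dx=+3,dy=-6->D
  (1,6):dx=-1,dy=-2->C; (1,7):dx=+4,dy=+7->C; (2,3):dx=-4,dy=-6->C; (2,4):dx=-5,dy=+2->D
  (2,5):dx=+2,dy=-9->D; (2,6):dx=-2,dy=-5->C; (2,7):dx=+3,dy=+4->C; (3,4):dx=-1,dy=+8->D
  (3,5):dx=+6,dy=-3->D; (3,6):dx=+2,dy=+1->C; (3,7):dx=+7,dy=+10->C; (4,5):dx=+7,dy=-11->D
  (4,6):dx=+3,dy=-7->D; (4,7):dx=+8,dy=+2->C; (5,6):dx=-4,dy=+4->D; (5,7):dx=+1,dy=+13->C
  (6,7):dx=+5,dy=+9->C
Step 2: C = 12, D = 9, total pairs = 21.
Step 3: tau = (C - D)/(n(n-1)/2) = (12 - 9)/21 = 0.142857.
Step 4: Exact two-sided p-value (enumerate n! = 5040 permutations of y under H0): p = 0.772619.
Step 5: alpha = 0.1. fail to reject H0.

tau_b = 0.1429 (C=12, D=9), p = 0.772619, fail to reject H0.


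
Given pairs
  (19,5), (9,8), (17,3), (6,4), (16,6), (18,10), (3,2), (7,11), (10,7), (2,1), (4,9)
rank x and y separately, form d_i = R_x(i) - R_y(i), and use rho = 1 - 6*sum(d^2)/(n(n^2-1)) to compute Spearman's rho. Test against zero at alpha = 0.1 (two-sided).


Step 1: Rank x and y separately (midranks; no ties here).
rank(x): 19->11, 9->6, 17->9, 6->4, 16->8, 18->10, 3->2, 7->5, 10->7, 2->1, 4->3
rank(y): 5->5, 8->8, 3->3, 4->4, 6->6, 10->10, 2->2, 11->11, 7->7, 1->1, 9->9
Step 2: d_i = R_x(i) - R_y(i); compute d_i^2.
  (11-5)^2=36, (6-8)^2=4, (9-3)^2=36, (4-4)^2=0, (8-6)^2=4, (10-10)^2=0, (2-2)^2=0, (5-11)^2=36, (7-7)^2=0, (1-1)^2=0, (3-9)^2=36
sum(d^2) = 152.
Step 3: rho = 1 - 6*152 / (11*(11^2 - 1)) = 1 - 912/1320 = 0.309091.
Step 4: Under H0, t = rho * sqrt((n-2)/(1-rho^2)) = 0.9750 ~ t(9).
Step 5: Two-sided p-value from the t-distribution with 9 df = 0.355028.
Step 6: alpha = 0.1. fail to reject H0.

rho = 0.3091, p = 0.355028, fail to reject H0 at alpha = 0.1.


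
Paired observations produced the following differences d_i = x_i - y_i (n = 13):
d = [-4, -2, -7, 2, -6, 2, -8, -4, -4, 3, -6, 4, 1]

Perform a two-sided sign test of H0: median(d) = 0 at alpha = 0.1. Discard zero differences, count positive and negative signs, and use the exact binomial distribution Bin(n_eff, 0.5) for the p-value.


Step 1: Discard zero differences. Original n = 13; n_eff = number of nonzero differences = 13.
Nonzero differences (with sign): -4, -2, -7, +2, -6, +2, -8, -4, -4, +3, -6, +4, +1
Step 2: Count signs: positive = 5, negative = 8.
Step 3: Under H0: P(positive) = 0.5, so the number of positives S ~ Bin(13, 0.5).
Step 4: Two-sided exact p-value = sum of Bin(13,0.5) probabilities at or below the observed probability = 0.581055.
Step 5: alpha = 0.1. fail to reject H0.

n_eff = 13, pos = 5, neg = 8, p = 0.581055, fail to reject H0.


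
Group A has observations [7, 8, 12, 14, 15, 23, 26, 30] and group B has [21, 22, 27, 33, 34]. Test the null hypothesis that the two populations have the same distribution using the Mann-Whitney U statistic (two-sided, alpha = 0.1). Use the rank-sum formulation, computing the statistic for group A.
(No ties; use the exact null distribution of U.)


Step 1: Combine and sort all 13 observations; assign midranks.
sorted (value, group): (7,X), (8,X), (12,X), (14,X), (15,X), (21,Y), (22,Y), (23,X), (26,X), (27,Y), (30,X), (33,Y), (34,Y)
ranks: 7->1, 8->2, 12->3, 14->4, 15->5, 21->6, 22->7, 23->8, 26->9, 27->10, 30->11, 33->12, 34->13
Step 2: Rank sum for X: R1 = 1 + 2 + 3 + 4 + 5 + 8 + 9 + 11 = 43.
Step 3: U_X = R1 - n1(n1+1)/2 = 43 - 8*9/2 = 43 - 36 = 7.
       U_Y = n1*n2 - U_X = 40 - 7 = 33.
Step 4: No ties, so the exact null distribution of U (based on enumerating the C(13,8) = 1287 equally likely rank assignments) gives the two-sided p-value.
Step 5: p-value = 0.065268; compare to alpha = 0.1. reject H0.

U_X = 7, p = 0.065268, reject H0 at alpha = 0.1.


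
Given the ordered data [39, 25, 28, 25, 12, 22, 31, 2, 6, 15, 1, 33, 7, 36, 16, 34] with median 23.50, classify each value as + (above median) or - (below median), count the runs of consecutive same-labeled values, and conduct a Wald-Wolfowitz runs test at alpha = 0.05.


Step 1: Compute median = 23.50; label A = above, B = below.
Labels in order: AAAABBABBBBABABA  (n_A = 8, n_B = 8)
Step 2: Count runs R = 9.
Step 3: Under H0 (random ordering), E[R] = 2*n_A*n_B/(n_A+n_B) + 1 = 2*8*8/16 + 1 = 9.0000.
        Var[R] = 2*n_A*n_B*(2*n_A*n_B - n_A - n_B) / ((n_A+n_B)^2 * (n_A+n_B-1)) = 14336/3840 = 3.7333.
        SD[R] = 1.9322.
Step 4: R = E[R], so z = 0 with no continuity correction.
Step 5: Two-sided p-value via normal approximation = 2*(1 - Phi(|z|)) = 1.000000.
Step 6: alpha = 0.05. fail to reject H0.

R = 9, z = 0.0000, p = 1.000000, fail to reject H0.


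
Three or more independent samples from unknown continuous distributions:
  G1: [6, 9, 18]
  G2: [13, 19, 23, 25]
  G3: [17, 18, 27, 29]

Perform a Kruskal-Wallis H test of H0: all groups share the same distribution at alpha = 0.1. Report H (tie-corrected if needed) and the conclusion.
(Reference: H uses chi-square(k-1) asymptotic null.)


Step 1: Combine all N = 11 observations and assign midranks.
sorted (value, group, rank): (6,G1,1), (9,G1,2), (13,G2,3), (17,G3,4), (18,G1,5.5), (18,G3,5.5), (19,G2,7), (23,G2,8), (25,G2,9), (27,G3,10), (29,G3,11)
Step 2: Sum ranks within each group.
R_1 = 8.5 (n_1 = 3)
R_2 = 27 (n_2 = 4)
R_3 = 30.5 (n_3 = 4)
Step 3: H = 12/(N(N+1)) * sum(R_i^2/n_i) - 3(N+1)
     = 12/(11*12) * (8.5^2/3 + 27^2/4 + 30.5^2/4) - 3*12
     = 0.090909 * 438.896 - 36
     = 3.899621.
Step 4: Ties present; correction factor C = 1 - 6/(11^3 - 11) = 0.995455. Corrected H = 3.899621 / 0.995455 = 3.917428.
Step 5: Under H0, H ~ chi^2(2); p-value = 0.141040.
Step 6: alpha = 0.1. fail to reject H0.

H = 3.9174, df = 2, p = 0.141040, fail to reject H0.


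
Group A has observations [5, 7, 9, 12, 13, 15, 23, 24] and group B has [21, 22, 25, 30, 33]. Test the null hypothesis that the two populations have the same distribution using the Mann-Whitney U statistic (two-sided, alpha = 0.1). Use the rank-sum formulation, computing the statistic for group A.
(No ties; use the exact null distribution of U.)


Step 1: Combine and sort all 13 observations; assign midranks.
sorted (value, group): (5,X), (7,X), (9,X), (12,X), (13,X), (15,X), (21,Y), (22,Y), (23,X), (24,X), (25,Y), (30,Y), (33,Y)
ranks: 5->1, 7->2, 9->3, 12->4, 13->5, 15->6, 21->7, 22->8, 23->9, 24->10, 25->11, 30->12, 33->13
Step 2: Rank sum for X: R1 = 1 + 2 + 3 + 4 + 5 + 6 + 9 + 10 = 40.
Step 3: U_X = R1 - n1(n1+1)/2 = 40 - 8*9/2 = 40 - 36 = 4.
       U_Y = n1*n2 - U_X = 40 - 4 = 36.
Step 4: No ties, so the exact null distribution of U (based on enumerating the C(13,8) = 1287 equally likely rank assignments) gives the two-sided p-value.
Step 5: p-value = 0.018648; compare to alpha = 0.1. reject H0.

U_X = 4, p = 0.018648, reject H0 at alpha = 0.1.


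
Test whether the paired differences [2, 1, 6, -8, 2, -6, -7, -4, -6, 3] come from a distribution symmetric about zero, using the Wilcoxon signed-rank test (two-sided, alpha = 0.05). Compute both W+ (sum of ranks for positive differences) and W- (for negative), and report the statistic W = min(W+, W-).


Step 1: Drop any zero differences (none here) and take |d_i|.
|d| = [2, 1, 6, 8, 2, 6, 7, 4, 6, 3]
Step 2: Midrank |d_i| (ties get averaged ranks).
ranks: |2|->2.5, |1|->1, |6|->7, |8|->10, |2|->2.5, |6|->7, |7|->9, |4|->5, |6|->7, |3|->4
Step 3: Attach original signs; sum ranks with positive sign and with negative sign.
W+ = 2.5 + 1 + 7 + 2.5 + 4 = 17
W- = 10 + 7 + 9 + 5 + 7 = 38
(Check: W+ + W- = 55 should equal n(n+1)/2 = 55.)
Step 4: Test statistic W = min(W+, W-) = 17.
Step 5: Ties in |d|, so use the tie-corrected normal approximation.
        E[W] = n(n+1)/4 = 10*11/4 = 27.5.
        Tie groups: |d|=2 (t=2), |d|=6 (t=3); sum(t^3 - t) = 30.
        Var[W] = n(n+1)(2n+1)/24 - sum(t^3-t)/48 = 2310/24 - 30/48 = 95.625.
        z = (W - E[W]) / sqrt(Var[W]) = (17 - 27.5) / 9.7788 = -1.0738.
        Two-sided p = 2*Phi(z) = 0.282934.
Step 6: alpha = 0.05. fail to reject H0.

W+ = 17, W- = 38, W = min = 17, p = 0.282934, fail to reject H0.


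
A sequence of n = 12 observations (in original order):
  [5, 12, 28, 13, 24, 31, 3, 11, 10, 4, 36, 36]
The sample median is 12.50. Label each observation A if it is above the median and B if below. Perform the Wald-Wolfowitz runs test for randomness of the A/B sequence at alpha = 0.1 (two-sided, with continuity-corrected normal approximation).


Step 1: Compute median = 12.50; label A = above, B = below.
Labels in order: BBAAAABBBBAA  (n_A = 6, n_B = 6)
Step 2: Count runs R = 4.
Step 3: Under H0 (random ordering), E[R] = 2*n_A*n_B/(n_A+n_B) + 1 = 2*6*6/12 + 1 = 7.0000.
        Var[R] = 2*n_A*n_B*(2*n_A*n_B - n_A - n_B) / ((n_A+n_B)^2 * (n_A+n_B-1)) = 4320/1584 = 2.7273.
        SD[R] = 1.6514.
Step 4: Continuity-corrected z = (R + 0.5 - E[R]) / SD[R] = (4 + 0.5 - 7.0000) / 1.6514 = -1.5138.
Step 5: Two-sided p-value via normal approximation = 2*(1 - Phi(|z|)) = 0.130070.
Step 6: alpha = 0.1. fail to reject H0.

R = 4, z = -1.5138, p = 0.130070, fail to reject H0.


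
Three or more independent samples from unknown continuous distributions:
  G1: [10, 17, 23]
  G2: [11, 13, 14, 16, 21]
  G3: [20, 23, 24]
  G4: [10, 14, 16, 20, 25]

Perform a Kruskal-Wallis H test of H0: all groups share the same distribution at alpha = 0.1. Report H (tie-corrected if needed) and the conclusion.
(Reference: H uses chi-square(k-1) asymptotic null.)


Step 1: Combine all N = 16 observations and assign midranks.
sorted (value, group, rank): (10,G1,1.5), (10,G4,1.5), (11,G2,3), (13,G2,4), (14,G2,5.5), (14,G4,5.5), (16,G2,7.5), (16,G4,7.5), (17,G1,9), (20,G3,10.5), (20,G4,10.5), (21,G2,12), (23,G1,13.5), (23,G3,13.5), (24,G3,15), (25,G4,16)
Step 2: Sum ranks within each group.
R_1 = 24 (n_1 = 3)
R_2 = 32 (n_2 = 5)
R_3 = 39 (n_3 = 3)
R_4 = 41 (n_4 = 5)
Step 3: H = 12/(N(N+1)) * sum(R_i^2/n_i) - 3(N+1)
     = 12/(16*17) * (24^2/3 + 32^2/5 + 39^2/3 + 41^2/5) - 3*17
     = 0.044118 * 1240 - 51
     = 3.705882.
Step 4: Ties present; correction factor C = 1 - 30/(16^3 - 16) = 0.992647. Corrected H = 3.705882 / 0.992647 = 3.733333.
Step 5: Under H0, H ~ chi^2(3); p-value = 0.291736.
Step 6: alpha = 0.1. fail to reject H0.

H = 3.7333, df = 3, p = 0.291736, fail to reject H0.


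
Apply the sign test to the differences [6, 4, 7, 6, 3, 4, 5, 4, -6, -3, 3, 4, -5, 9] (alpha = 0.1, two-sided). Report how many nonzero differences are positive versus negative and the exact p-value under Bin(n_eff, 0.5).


Step 1: Discard zero differences. Original n = 14; n_eff = number of nonzero differences = 14.
Nonzero differences (with sign): +6, +4, +7, +6, +3, +4, +5, +4, -6, -3, +3, +4, -5, +9
Step 2: Count signs: positive = 11, negative = 3.
Step 3: Under H0: P(positive) = 0.5, so the number of positives S ~ Bin(14, 0.5).
Step 4: Two-sided exact p-value = sum of Bin(14,0.5) probabilities at or below the observed probability = 0.057373.
Step 5: alpha = 0.1. reject H0.

n_eff = 14, pos = 11, neg = 3, p = 0.057373, reject H0.


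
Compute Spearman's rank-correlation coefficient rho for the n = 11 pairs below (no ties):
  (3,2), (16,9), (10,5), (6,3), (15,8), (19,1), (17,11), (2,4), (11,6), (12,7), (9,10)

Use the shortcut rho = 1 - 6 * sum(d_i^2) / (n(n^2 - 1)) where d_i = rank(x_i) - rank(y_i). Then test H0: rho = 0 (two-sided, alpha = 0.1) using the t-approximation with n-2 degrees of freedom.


Step 1: Rank x and y separately (midranks; no ties here).
rank(x): 3->2, 16->9, 10->5, 6->3, 15->8, 19->11, 17->10, 2->1, 11->6, 12->7, 9->4
rank(y): 2->2, 9->9, 5->5, 3->3, 8->8, 1->1, 11->11, 4->4, 6->6, 7->7, 10->10
Step 2: d_i = R_x(i) - R_y(i); compute d_i^2.
  (2-2)^2=0, (9-9)^2=0, (5-5)^2=0, (3-3)^2=0, (8-8)^2=0, (11-1)^2=100, (10-11)^2=1, (1-4)^2=9, (6-6)^2=0, (7-7)^2=0, (4-10)^2=36
sum(d^2) = 146.
Step 3: rho = 1 - 6*146 / (11*(11^2 - 1)) = 1 - 876/1320 = 0.336364.
Step 4: Under H0, t = rho * sqrt((n-2)/(1-rho^2)) = 1.0715 ~ t(9).
Step 5: Two-sided p-value from the t-distribution with 9 df = 0.311824.
Step 6: alpha = 0.1. fail to reject H0.

rho = 0.3364, p = 0.311824, fail to reject H0 at alpha = 0.1.
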